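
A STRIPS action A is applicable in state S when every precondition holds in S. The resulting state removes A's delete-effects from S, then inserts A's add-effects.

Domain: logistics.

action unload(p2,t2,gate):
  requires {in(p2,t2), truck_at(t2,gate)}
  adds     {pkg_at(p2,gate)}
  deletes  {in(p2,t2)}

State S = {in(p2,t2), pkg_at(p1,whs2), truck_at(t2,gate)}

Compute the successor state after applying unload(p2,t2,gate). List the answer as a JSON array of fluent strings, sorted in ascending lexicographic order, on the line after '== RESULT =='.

Compute (S \ del) ∪ add:
  pre ⊆ S: {in(p2,t2), truck_at(t2,gate)} ⊆ S  — applicable
  S \ del = {pkg_at(p1,whs2), truck_at(t2,gate)}
  ∪ add   = {pkg_at(p1,whs2), pkg_at(p2,gate), truck_at(t2,gate)}

== RESULT ==
["pkg_at(p1,whs2)", "pkg_at(p2,gate)", "truck_at(t2,gate)"]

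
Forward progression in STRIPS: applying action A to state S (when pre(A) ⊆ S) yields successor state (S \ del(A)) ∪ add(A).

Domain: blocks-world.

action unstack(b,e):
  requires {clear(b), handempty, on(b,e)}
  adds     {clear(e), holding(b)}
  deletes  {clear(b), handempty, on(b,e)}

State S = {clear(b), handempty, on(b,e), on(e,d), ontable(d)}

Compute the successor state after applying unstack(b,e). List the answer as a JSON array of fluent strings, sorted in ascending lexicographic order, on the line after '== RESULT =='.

Progress:
  pre ⊆ S: {clear(b), handempty, on(b,e)} ⊆ S  — applicable
  S \ del = {on(e,d), ontable(d)}
  ∪ add   = {clear(e), holding(b), on(e,d), ontable(d)}

== RESULT ==
["clear(e)", "holding(b)", "on(e,d)", "ontable(d)"]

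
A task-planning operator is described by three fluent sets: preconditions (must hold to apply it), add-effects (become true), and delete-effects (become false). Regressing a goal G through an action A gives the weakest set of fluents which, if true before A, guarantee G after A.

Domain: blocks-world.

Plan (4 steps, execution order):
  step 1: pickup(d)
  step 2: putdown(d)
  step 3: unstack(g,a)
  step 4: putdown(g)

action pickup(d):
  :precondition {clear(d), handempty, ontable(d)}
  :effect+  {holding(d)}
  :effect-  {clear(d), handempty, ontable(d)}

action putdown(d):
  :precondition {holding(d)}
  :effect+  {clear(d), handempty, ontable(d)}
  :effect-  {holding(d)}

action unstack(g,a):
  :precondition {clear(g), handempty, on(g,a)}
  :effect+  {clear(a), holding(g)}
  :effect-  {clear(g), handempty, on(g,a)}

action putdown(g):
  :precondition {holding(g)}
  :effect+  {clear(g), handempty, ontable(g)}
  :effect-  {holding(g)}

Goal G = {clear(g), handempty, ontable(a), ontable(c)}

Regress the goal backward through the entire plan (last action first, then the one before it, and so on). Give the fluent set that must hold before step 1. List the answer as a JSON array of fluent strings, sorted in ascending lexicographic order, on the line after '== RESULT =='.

Work backward from the goal:
  through step 4 (putdown(g)): drop {clear(g), handempty}, keep {ontable(a), ontable(c)}, require {holding(g)}
    → {holding(g), ontable(a), ontable(c)}
  through step 3 (unstack(g,a)): drop {holding(g)}, keep {ontable(a), ontable(c)}, require {clear(g), handempty, on(g,a)}
    → {clear(g), handempty, on(g,a), ontable(a), ontable(c)}
  through step 2 (putdown(d)): drop {handempty}, keep {clear(g), on(g,a), ontable(a), ontable(c)}, require {holding(d)}
    → {clear(g), holding(d), on(g,a), ontable(a), ontable(c)}
  through step 1 (pickup(d)): drop {holding(d)}, keep {clear(g), on(g,a), ontable(a), ontable(c)}, require {clear(d), handempty, ontable(d)}
    → {clear(d), clear(g), handempty, on(g,a), ontable(a), ontable(c), ontable(d)}

== RESULT ==
["clear(d)", "clear(g)", "handempty", "on(g,a)", "ontable(a)", "ontable(c)", "ontable(d)"]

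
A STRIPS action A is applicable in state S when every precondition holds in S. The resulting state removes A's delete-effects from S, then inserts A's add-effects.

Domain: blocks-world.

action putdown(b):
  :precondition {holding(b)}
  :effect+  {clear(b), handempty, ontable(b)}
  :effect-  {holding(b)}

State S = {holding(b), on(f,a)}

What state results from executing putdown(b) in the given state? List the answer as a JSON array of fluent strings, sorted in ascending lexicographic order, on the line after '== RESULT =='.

Progress:
  pre ⊆ S: {holding(b)} ⊆ S  — applicable
  S \ del = {on(f,a)}
  ∪ add   = {clear(b), handempty, on(f,a), ontable(b)}

== RESULT ==
["clear(b)", "handempty", "on(f,a)", "ontable(b)"]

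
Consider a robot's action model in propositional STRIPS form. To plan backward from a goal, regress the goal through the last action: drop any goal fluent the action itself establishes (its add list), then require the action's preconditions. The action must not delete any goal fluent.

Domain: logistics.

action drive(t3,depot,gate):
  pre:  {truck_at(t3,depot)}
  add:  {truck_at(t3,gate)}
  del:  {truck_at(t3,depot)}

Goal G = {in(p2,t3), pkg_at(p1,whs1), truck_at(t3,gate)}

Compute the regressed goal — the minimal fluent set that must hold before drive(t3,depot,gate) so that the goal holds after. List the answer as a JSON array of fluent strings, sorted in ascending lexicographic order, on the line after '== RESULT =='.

Compute (G \ add) ∪ pre:
  G ∩ del = {}  (empty — regression defined)
  G \ add = {in(p2,t3), pkg_at(p1,whs1), truck_at(t3,gate)} \ {truck_at(t3,gate)} = {in(p2,t3), pkg_at(p1,whs1)}
  ∪ pre   = {in(p2,t3), pkg_at(p1,whs1)} ∪ {truck_at(t3,depot)}
          = {in(p2,t3), pkg_at(p1,whs1), truck_at(t3,depot)}

== RESULT ==
["in(p2,t3)", "pkg_at(p1,whs1)", "truck_at(t3,depot)"]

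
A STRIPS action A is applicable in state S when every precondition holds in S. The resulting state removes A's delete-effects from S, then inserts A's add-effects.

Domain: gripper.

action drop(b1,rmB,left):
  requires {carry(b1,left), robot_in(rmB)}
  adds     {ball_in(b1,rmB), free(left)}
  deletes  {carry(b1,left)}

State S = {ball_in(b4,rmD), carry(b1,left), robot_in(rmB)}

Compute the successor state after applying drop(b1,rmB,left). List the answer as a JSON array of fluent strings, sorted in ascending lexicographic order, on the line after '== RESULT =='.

Compute (S \ del) ∪ add:
  pre ⊆ S: {carry(b1,left), robot_in(rmB)} ⊆ S  — applicable
  S \ del = {ball_in(b4,rmD), robot_in(rmB)}
  ∪ add   = {ball_in(b1,rmB), ball_in(b4,rmD), free(left), robot_in(rmB)}

== RESULT ==
["ball_in(b1,rmB)", "ball_in(b4,rmD)", "free(left)", "robot_in(rmB)"]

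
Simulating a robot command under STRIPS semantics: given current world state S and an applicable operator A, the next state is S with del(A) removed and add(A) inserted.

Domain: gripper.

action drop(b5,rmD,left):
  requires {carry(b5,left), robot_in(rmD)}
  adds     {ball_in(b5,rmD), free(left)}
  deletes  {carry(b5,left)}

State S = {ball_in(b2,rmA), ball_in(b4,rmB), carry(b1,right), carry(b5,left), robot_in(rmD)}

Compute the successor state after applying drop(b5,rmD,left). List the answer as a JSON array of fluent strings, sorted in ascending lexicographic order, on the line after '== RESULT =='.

Compute (S \ del) ∪ add:
  pre ⊆ S: {carry(b5,left), robot_in(rmD)} ⊆ S  — applicable
  S \ del = {ball_in(b2,rmA), ball_in(b4,rmB), carry(b1,right), robot_in(rmD)}
  ∪ add   = {ball_in(b2,rmA), ball_in(b4,rmB), ball_in(b5,rmD), carry(b1,right), free(left), robot_in(rmD)}

== RESULT ==
["ball_in(b2,rmA)", "ball_in(b4,rmB)", "ball_in(b5,rmD)", "carry(b1,right)", "free(left)", "robot_in(rmD)"]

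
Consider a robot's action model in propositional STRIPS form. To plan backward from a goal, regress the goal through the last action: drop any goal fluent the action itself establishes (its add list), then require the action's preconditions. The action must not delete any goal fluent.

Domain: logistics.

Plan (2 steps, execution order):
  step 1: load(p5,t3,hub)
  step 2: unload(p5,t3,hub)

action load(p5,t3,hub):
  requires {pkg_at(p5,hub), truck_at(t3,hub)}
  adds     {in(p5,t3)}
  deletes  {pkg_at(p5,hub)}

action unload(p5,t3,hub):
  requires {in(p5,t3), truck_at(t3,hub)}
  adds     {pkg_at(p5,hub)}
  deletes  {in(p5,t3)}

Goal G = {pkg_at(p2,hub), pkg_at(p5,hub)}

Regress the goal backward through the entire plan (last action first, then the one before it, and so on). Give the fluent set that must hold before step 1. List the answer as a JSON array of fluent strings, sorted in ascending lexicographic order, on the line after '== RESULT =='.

Work backward from the goal:
  through step 2 (unload(p5,t3,hub)): drop {pkg_at(p5,hub)}, keep {pkg_at(p2,hub)}, require {in(p5,t3), truck_at(t3,hub)}
    → {in(p5,t3), pkg_at(p2,hub), truck_at(t3,hub)}
  through step 1 (load(p5,t3,hub)): drop {in(p5,t3)}, keep {pkg_at(p2,hub), truck_at(t3,hub)}, require {pkg_at(p5,hub), truck_at(t3,hub)}
    → {pkg_at(p2,hub), pkg_at(p5,hub), truck_at(t3,hub)}

== RESULT ==
["pkg_at(p2,hub)", "pkg_at(p5,hub)", "truck_at(t3,hub)"]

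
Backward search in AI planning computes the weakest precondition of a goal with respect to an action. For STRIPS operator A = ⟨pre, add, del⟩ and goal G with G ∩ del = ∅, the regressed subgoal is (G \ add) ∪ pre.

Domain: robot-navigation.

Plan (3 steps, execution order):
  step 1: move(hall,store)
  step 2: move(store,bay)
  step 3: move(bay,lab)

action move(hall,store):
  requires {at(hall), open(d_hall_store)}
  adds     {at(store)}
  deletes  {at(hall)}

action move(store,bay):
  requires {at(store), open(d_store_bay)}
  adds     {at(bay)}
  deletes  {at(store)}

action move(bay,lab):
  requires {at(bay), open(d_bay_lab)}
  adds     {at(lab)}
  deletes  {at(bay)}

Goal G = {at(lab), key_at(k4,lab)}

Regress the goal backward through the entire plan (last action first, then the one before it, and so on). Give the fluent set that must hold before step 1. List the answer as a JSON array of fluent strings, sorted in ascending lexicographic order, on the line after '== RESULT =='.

Regress step by step:
  through step 3 (move(bay,lab)): drop {at(lab)}, keep {key_at(k4,lab)}, require {at(bay), open(d_bay_lab)}
    → {at(bay), key_at(k4,lab), open(d_bay_lab)}
  through step 2 (move(store,bay)): drop {at(bay)}, keep {key_at(k4,lab), open(d_bay_lab)}, require {at(store), open(d_store_bay)}
    → {at(store), key_at(k4,lab), open(d_bay_lab), open(d_store_bay)}
  through step 1 (move(hall,store)): drop {at(store)}, keep {key_at(k4,lab), open(d_bay_lab), open(d_store_bay)}, require {at(hall), open(d_hall_store)}
    → {at(hall), key_at(k4,lab), open(d_bay_lab), open(d_hall_store), open(d_store_bay)}

== RESULT ==
["at(hall)", "key_at(k4,lab)", "open(d_bay_lab)", "open(d_hall_store)", "open(d_store_bay)"]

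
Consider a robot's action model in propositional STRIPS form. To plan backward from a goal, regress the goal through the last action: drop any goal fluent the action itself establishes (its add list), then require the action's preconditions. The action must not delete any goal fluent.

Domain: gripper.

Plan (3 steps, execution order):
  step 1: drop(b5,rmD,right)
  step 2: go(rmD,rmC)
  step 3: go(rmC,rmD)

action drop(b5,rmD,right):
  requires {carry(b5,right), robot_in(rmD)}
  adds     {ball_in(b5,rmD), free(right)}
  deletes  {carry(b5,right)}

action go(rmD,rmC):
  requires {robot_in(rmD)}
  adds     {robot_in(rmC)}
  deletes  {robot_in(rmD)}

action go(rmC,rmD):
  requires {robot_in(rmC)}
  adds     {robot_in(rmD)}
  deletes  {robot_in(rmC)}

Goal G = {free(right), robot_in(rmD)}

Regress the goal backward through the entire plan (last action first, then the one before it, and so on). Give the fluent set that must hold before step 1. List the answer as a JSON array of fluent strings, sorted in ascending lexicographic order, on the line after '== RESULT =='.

Regress step by step:
  through step 3 (go(rmC,rmD)): drop {robot_in(rmD)}, keep {free(right)}, require {robot_in(rmC)}
    → {free(right), robot_in(rmC)}
  through step 2 (go(rmD,rmC)): drop {robot_in(rmC)}, keep {free(right)}, require {robot_in(rmD)}
    → {free(right), robot_in(rmD)}
  through step 1 (drop(b5,rmD,right)): drop {free(right)}, keep {robot_in(rmD)}, require {carry(b5,right), robot_in(rmD)}
    → {carry(b5,right), robot_in(rmD)}

== RESULT ==
["carry(b5,right)", "robot_in(rmD)"]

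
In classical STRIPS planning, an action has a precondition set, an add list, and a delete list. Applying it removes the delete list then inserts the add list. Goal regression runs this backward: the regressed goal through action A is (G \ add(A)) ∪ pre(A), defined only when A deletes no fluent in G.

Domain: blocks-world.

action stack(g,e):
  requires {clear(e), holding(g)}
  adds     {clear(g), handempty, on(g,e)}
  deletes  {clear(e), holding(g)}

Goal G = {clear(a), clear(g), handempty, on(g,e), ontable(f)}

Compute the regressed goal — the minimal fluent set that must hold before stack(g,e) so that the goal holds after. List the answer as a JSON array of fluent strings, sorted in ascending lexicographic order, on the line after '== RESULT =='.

Compute (G \ add) ∪ pre:
  G ∩ del = {}  (empty — regression defined)
  G \ add = {clear(a), clear(g), handempty, on(g,e), ontable(f)} \ {clear(g), handempty, on(g,e)} = {clear(a), ontable(f)}
  ∪ pre   = {clear(a), ontable(f)} ∪ {clear(e), holding(g)}
          = {clear(a), clear(e), holding(g), ontable(f)}

== RESULT ==
["clear(a)", "clear(e)", "holding(g)", "ontable(f)"]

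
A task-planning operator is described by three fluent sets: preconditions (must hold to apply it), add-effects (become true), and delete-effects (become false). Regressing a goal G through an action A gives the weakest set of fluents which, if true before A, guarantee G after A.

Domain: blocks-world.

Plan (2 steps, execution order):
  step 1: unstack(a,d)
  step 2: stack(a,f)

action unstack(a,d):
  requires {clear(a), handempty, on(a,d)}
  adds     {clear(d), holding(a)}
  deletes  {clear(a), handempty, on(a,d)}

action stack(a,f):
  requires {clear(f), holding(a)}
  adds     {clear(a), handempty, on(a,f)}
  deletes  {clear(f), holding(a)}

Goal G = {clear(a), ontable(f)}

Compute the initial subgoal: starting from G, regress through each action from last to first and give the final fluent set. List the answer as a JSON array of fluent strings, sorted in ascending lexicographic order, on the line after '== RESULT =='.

Regress step by step:
  through step 2 (stack(a,f)): drop {clear(a)}, keep {ontable(f)}, require {clear(f), holding(a)}
    → {clear(f), holding(a), ontable(f)}
  through step 1 (unstack(a,d)): drop {holding(a)}, keep {clear(f), ontable(f)}, require {clear(a), handempty, on(a,d)}
    → {clear(a), clear(f), handempty, on(a,d), ontable(f)}

== RESULT ==
["clear(a)", "clear(f)", "handempty", "on(a,d)", "ontable(f)"]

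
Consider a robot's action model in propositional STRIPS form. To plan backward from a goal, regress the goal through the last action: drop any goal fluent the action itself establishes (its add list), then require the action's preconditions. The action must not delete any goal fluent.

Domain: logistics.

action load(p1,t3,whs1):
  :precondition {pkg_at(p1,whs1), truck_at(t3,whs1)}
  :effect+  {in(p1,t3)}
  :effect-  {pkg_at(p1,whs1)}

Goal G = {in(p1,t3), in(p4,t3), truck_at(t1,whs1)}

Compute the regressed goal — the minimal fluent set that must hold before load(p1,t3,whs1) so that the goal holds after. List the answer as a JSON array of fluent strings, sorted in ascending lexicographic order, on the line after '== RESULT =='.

Compute (G \ add) ∪ pre:
  G ∩ del = {}  (empty — regression defined)
  G \ add = {in(p1,t3), in(p4,t3), truck_at(t1,whs1)} \ {in(p1,t3)} = {in(p4,t3), truck_at(t1,whs1)}
  ∪ pre   = {in(p4,t3), truck_at(t1,whs1)} ∪ {pkg_at(p1,whs1), truck_at(t3,whs1)}
          = {in(p4,t3), pkg_at(p1,whs1), truck_at(t1,whs1), truck_at(t3,whs1)}

== RESULT ==
["in(p4,t3)", "pkg_at(p1,whs1)", "truck_at(t1,whs1)", "truck_at(t3,whs1)"]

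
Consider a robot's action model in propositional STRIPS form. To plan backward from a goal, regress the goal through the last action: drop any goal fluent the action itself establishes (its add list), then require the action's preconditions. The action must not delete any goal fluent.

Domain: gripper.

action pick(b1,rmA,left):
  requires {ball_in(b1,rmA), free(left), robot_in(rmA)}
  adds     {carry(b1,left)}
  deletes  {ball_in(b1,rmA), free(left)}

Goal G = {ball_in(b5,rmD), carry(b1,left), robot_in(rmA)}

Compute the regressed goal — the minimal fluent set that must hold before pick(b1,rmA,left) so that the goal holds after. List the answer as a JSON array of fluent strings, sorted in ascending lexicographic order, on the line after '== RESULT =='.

Regress:
  G ∩ del = {}  (empty — regression defined)
  G \ add = {ball_in(b5,rmD), carry(b1,left), robot_in(rmA)} \ {carry(b1,left)} = {ball_in(b5,rmD), robot_in(rmA)}
  ∪ pre   = {ball_in(b5,rmD), robot_in(rmA)} ∪ {ball_in(b1,rmA), free(left), robot_in(rmA)}
          = {ball_in(b1,rmA), ball_in(b5,rmD), free(left), robot_in(rmA)}

== RESULT ==
["ball_in(b1,rmA)", "ball_in(b5,rmD)", "free(left)", "robot_in(rmA)"]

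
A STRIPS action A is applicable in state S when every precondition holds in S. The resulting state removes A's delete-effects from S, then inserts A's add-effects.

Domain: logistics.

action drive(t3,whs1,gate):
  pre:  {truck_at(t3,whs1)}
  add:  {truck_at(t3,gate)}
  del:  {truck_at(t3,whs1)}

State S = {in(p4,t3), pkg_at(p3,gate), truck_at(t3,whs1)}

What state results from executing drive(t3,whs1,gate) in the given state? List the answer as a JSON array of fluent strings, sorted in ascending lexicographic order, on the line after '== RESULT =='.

Progress:
  pre ⊆ S: {truck_at(t3,whs1)} ⊆ S  — applicable
  S \ del = {in(p4,t3), pkg_at(p3,gate)}
  ∪ add   = {in(p4,t3), pkg_at(p3,gate), truck_at(t3,gate)}

== RESULT ==
["in(p4,t3)", "pkg_at(p3,gate)", "truck_at(t3,gate)"]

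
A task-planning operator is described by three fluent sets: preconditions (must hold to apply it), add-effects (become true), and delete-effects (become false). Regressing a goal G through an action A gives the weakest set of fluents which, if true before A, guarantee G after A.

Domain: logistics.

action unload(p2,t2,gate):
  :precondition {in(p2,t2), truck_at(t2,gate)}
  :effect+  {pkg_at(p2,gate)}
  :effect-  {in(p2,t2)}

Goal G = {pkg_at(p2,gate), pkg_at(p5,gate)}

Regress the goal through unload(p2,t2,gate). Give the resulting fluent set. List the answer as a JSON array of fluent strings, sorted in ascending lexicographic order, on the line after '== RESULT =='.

Regress:
  G ∩ del = {}  (empty — regression defined)
  G \ add = {pkg_at(p2,gate), pkg_at(p5,gate)} \ {pkg_at(p2,gate)} = {pkg_at(p5,gate)}
  ∪ pre   = {pkg_at(p5,gate)} ∪ {in(p2,t2), truck_at(t2,gate)}
          = {in(p2,t2), pkg_at(p5,gate), truck_at(t2,gate)}

== RESULT ==
["in(p2,t2)", "pkg_at(p5,gate)", "truck_at(t2,gate)"]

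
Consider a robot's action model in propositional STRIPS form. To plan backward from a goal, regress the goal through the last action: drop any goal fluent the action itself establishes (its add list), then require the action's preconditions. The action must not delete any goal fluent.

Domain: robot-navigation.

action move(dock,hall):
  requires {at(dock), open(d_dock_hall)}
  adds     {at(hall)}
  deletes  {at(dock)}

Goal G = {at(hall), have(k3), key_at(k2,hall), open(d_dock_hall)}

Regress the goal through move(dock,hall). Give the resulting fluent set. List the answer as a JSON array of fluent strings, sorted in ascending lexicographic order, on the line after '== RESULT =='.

Compute (G \ add) ∪ pre:
  G ∩ del = {}  (empty — regression defined)
  G \ add = {at(hall), have(k3), key_at(k2,hall), open(d_dock_hall)} \ {at(hall)} = {have(k3), key_at(k2,hall), open(d_dock_hall)}
  ∪ pre   = {have(k3), key_at(k2,hall), open(d_dock_hall)} ∪ {at(dock), open(d_dock_hall)}
          = {at(dock), have(k3), key_at(k2,hall), open(d_dock_hall)}

== RESULT ==
["at(dock)", "have(k3)", "key_at(k2,hall)", "open(d_dock_hall)"]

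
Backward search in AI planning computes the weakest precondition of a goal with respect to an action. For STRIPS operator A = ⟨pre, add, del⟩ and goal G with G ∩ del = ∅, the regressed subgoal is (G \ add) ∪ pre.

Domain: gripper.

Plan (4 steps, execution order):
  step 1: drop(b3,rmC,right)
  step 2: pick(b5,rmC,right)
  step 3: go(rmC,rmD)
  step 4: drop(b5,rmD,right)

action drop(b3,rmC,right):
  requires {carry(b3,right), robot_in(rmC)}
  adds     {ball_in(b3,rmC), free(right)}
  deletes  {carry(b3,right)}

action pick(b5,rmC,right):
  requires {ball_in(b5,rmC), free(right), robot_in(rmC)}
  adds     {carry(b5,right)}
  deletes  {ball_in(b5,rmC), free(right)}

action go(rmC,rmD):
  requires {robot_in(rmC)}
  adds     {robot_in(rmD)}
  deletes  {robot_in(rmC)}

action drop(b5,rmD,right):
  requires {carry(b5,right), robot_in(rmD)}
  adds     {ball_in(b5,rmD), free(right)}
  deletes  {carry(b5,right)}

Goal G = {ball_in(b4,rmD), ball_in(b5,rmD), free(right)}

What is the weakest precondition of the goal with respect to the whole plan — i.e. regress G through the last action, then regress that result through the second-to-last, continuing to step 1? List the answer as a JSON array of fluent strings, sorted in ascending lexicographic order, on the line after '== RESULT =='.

Work backward from the goal:
  through step 4 (drop(b5,rmD,right)): drop {ball_in(b5,rmD), free(right)}, keep {ball_in(b4,rmD)}, require {carry(b5,right), robot_in(rmD)}
    → {ball_in(b4,rmD), carry(b5,right), robot_in(rmD)}
  through step 3 (go(rmC,rmD)): drop {robot_in(rmD)}, keep {ball_in(b4,rmD), carry(b5,right)}, require {robot_in(rmC)}
    → {ball_in(b4,rmD), carry(b5,right), robot_in(rmC)}
  through step 2 (pick(b5,rmC,right)): drop {carry(b5,right)}, keep {ball_in(b4,rmD), robot_in(rmC)}, require {ball_in(b5,rmC), free(right), robot_in(rmC)}
    → {ball_in(b4,rmD), ball_in(b5,rmC), free(right), robot_in(rmC)}
  through step 1 (drop(b3,rmC,right)): drop {free(right)}, keep {ball_in(b4,rmD), ball_in(b5,rmC), robot_in(rmC)}, require {carry(b3,right), robot_in(rmC)}
    → {ball_in(b4,rmD), ball_in(b5,rmC), carry(b3,right), robot_in(rmC)}

== RESULT ==
["ball_in(b4,rmD)", "ball_in(b5,rmC)", "carry(b3,right)", "robot_in(rmC)"]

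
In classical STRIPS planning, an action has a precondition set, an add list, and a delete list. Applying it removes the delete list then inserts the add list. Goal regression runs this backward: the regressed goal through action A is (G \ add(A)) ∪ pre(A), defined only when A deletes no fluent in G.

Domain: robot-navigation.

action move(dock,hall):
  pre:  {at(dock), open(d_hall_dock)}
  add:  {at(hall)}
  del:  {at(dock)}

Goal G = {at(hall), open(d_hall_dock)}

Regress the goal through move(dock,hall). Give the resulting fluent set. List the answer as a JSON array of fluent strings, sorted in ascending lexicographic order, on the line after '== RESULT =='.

Compute (G \ add) ∪ pre:
  G ∩ del = {}  (empty — regression defined)
  G \ add = {at(hall), open(d_hall_dock)} \ {at(hall)} = {open(d_hall_dock)}
  ∪ pre   = {open(d_hall_dock)} ∪ {at(dock), open(d_hall_dock)}
          = {at(dock), open(d_hall_dock)}

== RESULT ==
["at(dock)", "open(d_hall_dock)"]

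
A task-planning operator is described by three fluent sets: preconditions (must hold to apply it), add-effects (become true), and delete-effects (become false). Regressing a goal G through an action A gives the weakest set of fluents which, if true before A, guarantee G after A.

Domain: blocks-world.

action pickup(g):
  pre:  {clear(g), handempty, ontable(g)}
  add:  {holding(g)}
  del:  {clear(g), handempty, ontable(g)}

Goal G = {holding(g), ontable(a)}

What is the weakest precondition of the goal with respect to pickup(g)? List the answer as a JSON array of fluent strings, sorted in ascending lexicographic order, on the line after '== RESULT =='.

Compute (G \ add) ∪ pre:
  G ∩ del = {}  (empty — regression defined)
  G \ add = {holding(g), ontable(a)} \ {holding(g)} = {ontable(a)}
  ∪ pre   = {ontable(a)} ∪ {clear(g), handempty, ontable(g)}
          = {clear(g), handempty, ontable(a), ontable(g)}

== RESULT ==
["clear(g)", "handempty", "ontable(a)", "ontable(g)"]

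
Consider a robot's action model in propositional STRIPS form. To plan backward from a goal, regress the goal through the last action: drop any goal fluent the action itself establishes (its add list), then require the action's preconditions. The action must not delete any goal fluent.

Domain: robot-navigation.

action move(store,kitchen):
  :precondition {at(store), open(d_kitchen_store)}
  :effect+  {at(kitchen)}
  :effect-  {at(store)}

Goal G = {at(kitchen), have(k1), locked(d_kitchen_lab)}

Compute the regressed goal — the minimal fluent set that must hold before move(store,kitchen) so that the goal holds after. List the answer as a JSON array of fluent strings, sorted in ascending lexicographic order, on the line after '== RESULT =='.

Compute (G \ add) ∪ pre:
  G ∩ del = {}  (empty — regression defined)
  G \ add = {at(kitchen), have(k1), locked(d_kitchen_lab)} \ {at(kitchen)} = {have(k1), locked(d_kitchen_lab)}
  ∪ pre   = {have(k1), locked(d_kitchen_lab)} ∪ {at(store), open(d_kitchen_store)}
          = {at(store), have(k1), locked(d_kitchen_lab), open(d_kitchen_store)}

== RESULT ==
["at(store)", "have(k1)", "locked(d_kitchen_lab)", "open(d_kitchen_store)"]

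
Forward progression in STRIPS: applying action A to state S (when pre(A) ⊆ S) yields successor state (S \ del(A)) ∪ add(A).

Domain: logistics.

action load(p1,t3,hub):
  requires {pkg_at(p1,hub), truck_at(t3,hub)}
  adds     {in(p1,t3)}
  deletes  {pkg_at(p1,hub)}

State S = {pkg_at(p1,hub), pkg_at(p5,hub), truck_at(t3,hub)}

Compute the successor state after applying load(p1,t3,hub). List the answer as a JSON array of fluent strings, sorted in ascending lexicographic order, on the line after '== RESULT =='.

Progress:
  pre ⊆ S: {pkg_at(p1,hub), truck_at(t3,hub)} ⊆ S  — applicable
  S \ del = {pkg_at(p5,hub), truck_at(t3,hub)}
  ∪ add   = {in(p1,t3), pkg_at(p5,hub), truck_at(t3,hub)}

== RESULT ==
["in(p1,t3)", "pkg_at(p5,hub)", "truck_at(t3,hub)"]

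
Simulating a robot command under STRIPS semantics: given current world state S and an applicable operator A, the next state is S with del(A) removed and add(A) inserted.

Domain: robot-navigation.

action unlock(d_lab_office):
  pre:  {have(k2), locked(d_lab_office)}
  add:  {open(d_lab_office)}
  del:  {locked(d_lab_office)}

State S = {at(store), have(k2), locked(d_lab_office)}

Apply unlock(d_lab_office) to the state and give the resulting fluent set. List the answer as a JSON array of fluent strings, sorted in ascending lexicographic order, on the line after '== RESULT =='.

Progress:
  pre ⊆ S: {have(k2), locked(d_lab_office)} ⊆ S  — applicable
  S \ del = {at(store), have(k2)}
  ∪ add   = {at(store), have(k2), open(d_lab_office)}

== RESULT ==
["at(store)", "have(k2)", "open(d_lab_office)"]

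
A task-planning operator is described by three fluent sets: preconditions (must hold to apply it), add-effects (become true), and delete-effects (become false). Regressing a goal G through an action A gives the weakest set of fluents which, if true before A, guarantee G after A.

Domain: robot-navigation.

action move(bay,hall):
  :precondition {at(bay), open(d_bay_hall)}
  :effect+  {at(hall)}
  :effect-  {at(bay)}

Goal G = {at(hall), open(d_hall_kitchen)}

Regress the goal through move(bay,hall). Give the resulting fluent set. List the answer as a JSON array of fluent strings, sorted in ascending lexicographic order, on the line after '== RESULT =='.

Regress:
  G ∩ del = {}  (empty — regression defined)
  G \ add = {at(hall), open(d_hall_kitchen)} \ {at(hall)} = {open(d_hall_kitchen)}
  ∪ pre   = {open(d_hall_kitchen)} ∪ {at(bay), open(d_bay_hall)}
          = {at(bay), open(d_bay_hall), open(d_hall_kitchen)}

== RESULT ==
["at(bay)", "open(d_bay_hall)", "open(d_hall_kitchen)"]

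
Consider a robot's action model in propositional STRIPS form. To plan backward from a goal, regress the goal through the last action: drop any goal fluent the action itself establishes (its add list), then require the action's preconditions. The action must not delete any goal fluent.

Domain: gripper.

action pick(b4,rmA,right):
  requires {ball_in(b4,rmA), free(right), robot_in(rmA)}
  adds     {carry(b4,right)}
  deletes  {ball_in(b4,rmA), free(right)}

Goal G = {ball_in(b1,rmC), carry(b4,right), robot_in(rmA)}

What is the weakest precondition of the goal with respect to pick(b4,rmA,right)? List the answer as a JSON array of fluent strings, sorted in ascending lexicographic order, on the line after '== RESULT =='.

Compute (G \ add) ∪ pre:
  G ∩ del = {}  (empty — regression defined)
  G \ add = {ball_in(b1,rmC), carry(b4,right), robot_in(rmA)} \ {carry(b4,right)} = {ball_in(b1,rmC), robot_in(rmA)}
  ∪ pre   = {ball_in(b1,rmC), robot_in(rmA)} ∪ {ball_in(b4,rmA), free(right), robot_in(rmA)}
          = {ball_in(b1,rmC), ball_in(b4,rmA), free(right), robot_in(rmA)}

== RESULT ==
["ball_in(b1,rmC)", "ball_in(b4,rmA)", "free(right)", "robot_in(rmA)"]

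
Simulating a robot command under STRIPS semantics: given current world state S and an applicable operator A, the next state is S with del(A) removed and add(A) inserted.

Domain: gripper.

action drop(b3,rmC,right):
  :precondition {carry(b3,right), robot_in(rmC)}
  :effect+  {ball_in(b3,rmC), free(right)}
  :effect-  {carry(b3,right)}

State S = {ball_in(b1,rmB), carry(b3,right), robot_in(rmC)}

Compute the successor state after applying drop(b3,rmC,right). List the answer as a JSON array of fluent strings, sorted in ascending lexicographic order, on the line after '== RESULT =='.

Compute (S \ del) ∪ add:
  pre ⊆ S: {carry(b3,right), robot_in(rmC)} ⊆ S  — applicable
  S \ del = {ball_in(b1,rmB), robot_in(rmC)}
  ∪ add   = {ball_in(b1,rmB), ball_in(b3,rmC), free(right), robot_in(rmC)}

== RESULT ==
["ball_in(b1,rmB)", "ball_in(b3,rmC)", "free(right)", "robot_in(rmC)"]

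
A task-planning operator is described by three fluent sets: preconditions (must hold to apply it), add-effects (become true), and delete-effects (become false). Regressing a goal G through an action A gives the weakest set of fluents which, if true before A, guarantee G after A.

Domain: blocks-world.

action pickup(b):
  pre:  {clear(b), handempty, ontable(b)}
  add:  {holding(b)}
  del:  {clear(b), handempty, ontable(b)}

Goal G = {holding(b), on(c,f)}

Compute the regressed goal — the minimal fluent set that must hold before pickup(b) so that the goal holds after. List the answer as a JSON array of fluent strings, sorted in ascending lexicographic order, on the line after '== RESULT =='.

Regress:
  G ∩ del = {}  (empty — regression defined)
  G \ add = {holding(b), on(c,f)} \ {holding(b)} = {on(c,f)}
  ∪ pre   = {on(c,f)} ∪ {clear(b), handempty, ontable(b)}
          = {clear(b), handempty, on(c,f), ontable(b)}

== RESULT ==
["clear(b)", "handempty", "on(c,f)", "ontable(b)"]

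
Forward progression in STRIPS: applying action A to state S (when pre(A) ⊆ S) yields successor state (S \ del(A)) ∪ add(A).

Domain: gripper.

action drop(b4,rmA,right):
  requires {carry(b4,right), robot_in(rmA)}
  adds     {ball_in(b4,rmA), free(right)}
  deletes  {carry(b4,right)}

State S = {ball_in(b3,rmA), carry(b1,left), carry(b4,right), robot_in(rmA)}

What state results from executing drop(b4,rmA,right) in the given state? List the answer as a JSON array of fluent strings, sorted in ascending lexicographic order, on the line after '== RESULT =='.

Progress:
  pre ⊆ S: {carry(b4,right), robot_in(rmA)} ⊆ S  — applicable
  S \ del = {ball_in(b3,rmA), carry(b1,left), robot_in(rmA)}
  ∪ add   = {ball_in(b3,rmA), ball_in(b4,rmA), carry(b1,left), free(right), robot_in(rmA)}

== RESULT ==
["ball_in(b3,rmA)", "ball_in(b4,rmA)", "carry(b1,left)", "free(right)", "robot_in(rmA)"]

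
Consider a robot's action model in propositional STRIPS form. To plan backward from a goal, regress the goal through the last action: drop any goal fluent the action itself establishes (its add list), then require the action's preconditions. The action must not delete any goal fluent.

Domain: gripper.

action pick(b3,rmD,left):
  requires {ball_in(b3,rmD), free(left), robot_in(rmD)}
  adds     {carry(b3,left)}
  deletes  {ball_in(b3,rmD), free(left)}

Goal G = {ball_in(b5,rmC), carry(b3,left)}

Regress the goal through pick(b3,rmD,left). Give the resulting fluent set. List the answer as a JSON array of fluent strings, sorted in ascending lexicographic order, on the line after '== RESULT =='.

Compute (G \ add) ∪ pre:
  G ∩ del = {}  (empty — regression defined)
  G \ add = {ball_in(b5,rmC), carry(b3,left)} \ {carry(b3,left)} = {ball_in(b5,rmC)}
  ∪ pre   = {ball_in(b5,rmC)} ∪ {ball_in(b3,rmD), free(left), robot_in(rmD)}
          = {ball_in(b3,rmD), ball_in(b5,rmC), free(left), robot_in(rmD)}

== RESULT ==
["ball_in(b3,rmD)", "ball_in(b5,rmC)", "free(left)", "robot_in(rmD)"]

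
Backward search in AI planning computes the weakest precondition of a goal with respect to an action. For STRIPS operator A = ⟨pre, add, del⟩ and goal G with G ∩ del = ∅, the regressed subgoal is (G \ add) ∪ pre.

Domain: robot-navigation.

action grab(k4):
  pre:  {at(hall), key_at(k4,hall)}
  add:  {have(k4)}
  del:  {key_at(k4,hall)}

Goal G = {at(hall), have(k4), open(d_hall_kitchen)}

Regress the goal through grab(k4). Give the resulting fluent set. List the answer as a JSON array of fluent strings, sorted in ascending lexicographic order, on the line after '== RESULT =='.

Compute (G \ add) ∪ pre:
  G ∩ del = {}  (empty — regression defined)
  G \ add = {at(hall), have(k4), open(d_hall_kitchen)} \ {have(k4)} = {at(hall), open(d_hall_kitchen)}
  ∪ pre   = {at(hall), open(d_hall_kitchen)} ∪ {at(hall), key_at(k4,hall)}
          = {at(hall), key_at(k4,hall), open(d_hall_kitchen)}

== RESULT ==
["at(hall)", "key_at(k4,hall)", "open(d_hall_kitchen)"]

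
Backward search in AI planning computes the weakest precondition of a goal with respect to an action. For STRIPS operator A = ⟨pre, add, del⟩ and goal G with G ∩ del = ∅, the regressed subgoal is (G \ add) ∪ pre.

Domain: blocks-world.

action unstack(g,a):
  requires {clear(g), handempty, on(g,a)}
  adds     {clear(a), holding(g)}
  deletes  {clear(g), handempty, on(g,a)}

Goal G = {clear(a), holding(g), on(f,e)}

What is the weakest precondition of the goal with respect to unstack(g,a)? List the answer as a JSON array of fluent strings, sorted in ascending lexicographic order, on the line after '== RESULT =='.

Regress:
  G ∩ del = {}  (empty — regression defined)
  G \ add = {clear(a), holding(g), on(f,e)} \ {clear(a), holding(g)} = {on(f,e)}
  ∪ pre   = {on(f,e)} ∪ {clear(g), handempty, on(g,a)}
          = {clear(g), handempty, on(f,e), on(g,a)}

== RESULT ==
["clear(g)", "handempty", "on(f,e)", "on(g,a)"]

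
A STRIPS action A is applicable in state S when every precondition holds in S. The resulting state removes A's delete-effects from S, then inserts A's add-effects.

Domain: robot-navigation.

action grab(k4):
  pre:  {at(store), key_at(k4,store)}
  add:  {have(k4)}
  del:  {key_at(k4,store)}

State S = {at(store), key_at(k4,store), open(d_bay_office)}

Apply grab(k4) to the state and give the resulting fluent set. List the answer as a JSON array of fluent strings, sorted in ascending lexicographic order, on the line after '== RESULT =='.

Progress:
  pre ⊆ S: {at(store), key_at(k4,store)} ⊆ S  — applicable
  S \ del = {at(store), open(d_bay_office)}
  ∪ add   = {at(store), have(k4), open(d_bay_office)}

== RESULT ==
["at(store)", "have(k4)", "open(d_bay_office)"]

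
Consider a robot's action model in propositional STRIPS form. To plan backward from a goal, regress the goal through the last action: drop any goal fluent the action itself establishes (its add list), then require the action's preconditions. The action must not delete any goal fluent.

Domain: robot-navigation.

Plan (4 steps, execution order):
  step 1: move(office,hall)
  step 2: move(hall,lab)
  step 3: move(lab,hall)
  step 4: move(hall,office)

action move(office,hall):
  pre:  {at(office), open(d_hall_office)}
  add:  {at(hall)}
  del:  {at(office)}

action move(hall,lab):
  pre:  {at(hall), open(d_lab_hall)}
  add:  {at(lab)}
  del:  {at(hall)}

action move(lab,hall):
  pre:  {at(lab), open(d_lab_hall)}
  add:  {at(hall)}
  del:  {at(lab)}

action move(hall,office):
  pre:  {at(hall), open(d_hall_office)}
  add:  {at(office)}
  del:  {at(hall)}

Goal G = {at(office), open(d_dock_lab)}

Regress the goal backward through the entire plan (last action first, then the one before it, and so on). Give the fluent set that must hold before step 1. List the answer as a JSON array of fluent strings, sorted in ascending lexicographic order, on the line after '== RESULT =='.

Work backward from the goal:
  through step 4 (move(hall,office)): drop {at(office)}, keep {open(d_dock_lab)}, require {at(hall), open(d_hall_office)}
    → {at(hall), open(d_dock_lab), open(d_hall_office)}
  through step 3 (move(lab,hall)): drop {at(hall)}, keep {open(d_dock_lab), open(d_hall_office)}, require {at(lab), open(d_lab_hall)}
    → {at(lab), open(d_dock_lab), open(d_hall_office), open(d_lab_hall)}
  through step 2 (move(hall,lab)): drop {at(lab)}, keep {open(d_dock_lab), open(d_hall_office), open(d_lab_hall)}, require {at(hall), open(d_lab_hall)}
    → {at(hall), open(d_dock_lab), open(d_hall_office), open(d_lab_hall)}
  through step 1 (move(office,hall)): drop {at(hall)}, keep {open(d_dock_lab), open(d_hall_office), open(d_lab_hall)}, require {at(office), open(d_hall_office)}
    → {at(office), open(d_dock_lab), open(d_hall_office), open(d_lab_hall)}

== RESULT ==
["at(office)", "open(d_dock_lab)", "open(d_hall_office)", "open(d_lab_hall)"]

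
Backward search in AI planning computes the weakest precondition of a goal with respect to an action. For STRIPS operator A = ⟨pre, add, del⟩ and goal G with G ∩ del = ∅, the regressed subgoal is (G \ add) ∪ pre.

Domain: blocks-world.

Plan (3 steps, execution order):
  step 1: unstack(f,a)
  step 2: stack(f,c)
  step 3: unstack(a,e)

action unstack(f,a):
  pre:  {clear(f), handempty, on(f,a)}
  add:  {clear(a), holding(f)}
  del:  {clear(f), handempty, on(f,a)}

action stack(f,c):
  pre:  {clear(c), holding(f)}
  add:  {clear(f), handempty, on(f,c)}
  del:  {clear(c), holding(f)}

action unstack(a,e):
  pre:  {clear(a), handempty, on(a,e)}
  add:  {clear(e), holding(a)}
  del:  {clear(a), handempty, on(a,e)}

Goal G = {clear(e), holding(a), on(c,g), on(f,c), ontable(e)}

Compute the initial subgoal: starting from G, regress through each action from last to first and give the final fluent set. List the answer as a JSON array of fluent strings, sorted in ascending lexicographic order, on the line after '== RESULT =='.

Work backward from the goal:
  through step 3 (unstack(a,e)): drop {clear(e), holding(a)}, keep {on(c,g), on(f,c), ontable(e)}, require {clear(a), handempty, on(a,e)}
    → {clear(a), handempty, on(a,e), on(c,g), on(f,c), ontable(e)}
  through step 2 (stack(f,c)): drop {handempty, on(f,c)}, keep {clear(a), on(a,e), on(c,g), ontable(e)}, require {clear(c), holding(f)}
    → {clear(a), clear(c), holding(f), on(a,e), on(c,g), ontable(e)}
  through step 1 (unstack(f,a)): drop {clear(a), holding(f)}, keep {clear(c), on(a,e), on(c,g), ontable(e)}, require {clear(f), handempty, on(f,a)}
    → {clear(c), clear(f), handempty, on(a,e), on(c,g), on(f,a), ontable(e)}

== RESULT ==
["clear(c)", "clear(f)", "handempty", "on(a,e)", "on(c,g)", "on(f,a)", "ontable(e)"]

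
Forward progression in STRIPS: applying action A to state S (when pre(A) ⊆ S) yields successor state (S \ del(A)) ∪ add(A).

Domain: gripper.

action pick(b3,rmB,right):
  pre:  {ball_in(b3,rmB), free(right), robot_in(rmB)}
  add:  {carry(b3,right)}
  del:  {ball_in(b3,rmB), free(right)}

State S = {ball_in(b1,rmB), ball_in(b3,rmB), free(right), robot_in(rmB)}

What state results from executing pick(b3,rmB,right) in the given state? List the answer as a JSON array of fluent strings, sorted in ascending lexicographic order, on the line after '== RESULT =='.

Compute (S \ del) ∪ add:
  pre ⊆ S: {ball_in(b3,rmB), free(right), robot_in(rmB)} ⊆ S  — applicable
  S \ del = {ball_in(b1,rmB), robot_in(rmB)}
  ∪ add   = {ball_in(b1,rmB), carry(b3,right), robot_in(rmB)}

== RESULT ==
["ball_in(b1,rmB)", "carry(b3,right)", "robot_in(rmB)"]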